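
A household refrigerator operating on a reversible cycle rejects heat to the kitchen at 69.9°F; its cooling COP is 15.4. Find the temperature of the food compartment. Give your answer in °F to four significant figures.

37.61 °F

For a Carnot refrigerator COP_R = T_C/(T_H − T_C), so T_C = COP·T_H/(1 + COP).
With T_H = 294.21 K, T_C = 15.4 × 294.21/16.40 = 276.27 K.
Converting, 276.27 K = 37.61°F.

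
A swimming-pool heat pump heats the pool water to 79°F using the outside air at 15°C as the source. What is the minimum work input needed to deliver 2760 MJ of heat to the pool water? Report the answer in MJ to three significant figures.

102 MJ

In absolute terms T_C = 288.15 K and T_H = 299.26 K, so ΔT = 11.11 K.
The reversible limit is COP_HP = T_H/ΔT = 26.93, so W_min = Q_H/COP = Q_H·ΔT/T_H.
W_min = 2760 × 11.11/299.26 = 102.5 MJ.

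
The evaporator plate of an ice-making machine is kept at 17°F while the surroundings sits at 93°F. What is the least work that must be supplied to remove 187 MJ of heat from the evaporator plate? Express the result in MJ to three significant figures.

29.8 MJ

In absolute terms T_C = 264.82 K and T_H = 307.04 K, so ΔT = 42.22 K.
The reversible limit is COP_R = T_C/ΔT = 6.272, so W_min = Q_C/COP = Q_C·ΔT/T_C.
W_min = 187.0 × 42.22/264.82 = 29.82 MJ.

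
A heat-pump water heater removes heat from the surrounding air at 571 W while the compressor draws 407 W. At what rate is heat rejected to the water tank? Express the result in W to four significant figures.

For a cyclic device the first law requires Q̇_H = Q̇_C + Ẇ.
Q̇_H = Q̇_C + Ẇ = 978.0 W.

978.0 W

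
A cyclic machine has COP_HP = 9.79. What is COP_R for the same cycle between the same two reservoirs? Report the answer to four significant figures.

Since Q_H = Q_C + W for any cycle, COP_R = Q_C/W = Q_H/W − 1.
COP_R = 9.79 − 1 = 8.79.

8.790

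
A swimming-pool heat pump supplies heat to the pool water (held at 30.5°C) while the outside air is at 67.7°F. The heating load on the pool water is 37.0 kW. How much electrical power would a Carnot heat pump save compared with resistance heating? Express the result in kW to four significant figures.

In absolute terms T_C = 292.98 K and T_H = 303.65 K, so ΔT = 10.67 K.
COP_Carnot = T_H/ΔT = 303.65/10.67 = 28.47.
Resistance heating needs Ẇ_res = Q̇_H = 37.00 kW; the reversible heat pump needs only Ẇ_hp = Q̇_H/COP = 1.300 kW.
Saving = 37.00 − 1.300 = 35.70 kW.

35.70 kW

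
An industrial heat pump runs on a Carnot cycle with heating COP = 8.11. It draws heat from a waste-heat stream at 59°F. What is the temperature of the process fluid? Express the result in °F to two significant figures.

130 °F

COP_HP = T_H/(T_H − T_C) rearranges to T_H = COP·T_C/(COP − 1).
With T_C = 288.15 K, T_H = 8.11 × 288.15/7.110 = 328.68 K.
Converting, 328.68 K = 131.95°F.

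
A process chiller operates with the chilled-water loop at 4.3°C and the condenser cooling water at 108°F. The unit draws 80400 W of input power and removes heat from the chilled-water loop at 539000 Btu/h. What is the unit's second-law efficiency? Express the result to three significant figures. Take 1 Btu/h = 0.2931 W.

0.269

Converting, Q̇_C = 539000 Btu/h = 158000 W, so COP_actual = Q̇_C/Ẇ = 158000/80400 = 1.965.
In absolute terms T_C = 277.45 K and T_H = 315.37 K, so ΔT = 37.92 K.
COP_Carnot = T_C/ΔT = 277.45/37.92 = 7.316.
η_II = COP_actual/COP_Carnot = 1.965/7.316 = 0.2686.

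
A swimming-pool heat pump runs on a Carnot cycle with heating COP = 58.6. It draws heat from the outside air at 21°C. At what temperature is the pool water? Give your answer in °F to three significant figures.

COP_HP = T_H/(T_H − T_C) rearranges to T_H = COP·T_C/(COP − 1).
With T_C = 294.15 K, T_H = 58.6 × 294.15/57.60 = 299.26 K.
Converting, 299.26 K = 78.99°F.

79.0 °F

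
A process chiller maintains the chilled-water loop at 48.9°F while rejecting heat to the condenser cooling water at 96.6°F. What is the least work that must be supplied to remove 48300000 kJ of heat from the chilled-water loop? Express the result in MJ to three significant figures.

In absolute terms T_C = 282.54 K and T_H = 309.04 K, so ΔT = 26.50 K.
The reversible limit is COP_R = T_C/ΔT = 10.66, so W_min = Q_C/COP = Q_C·ΔT/T_C.
W_min = 48300000 × 26.50/282.54 = 4530000 kJ = 4530 MJ.

4530 MJ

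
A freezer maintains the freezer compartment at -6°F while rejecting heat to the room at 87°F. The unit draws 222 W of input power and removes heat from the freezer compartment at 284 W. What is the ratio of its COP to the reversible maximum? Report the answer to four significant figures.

0.2622

COP_actual = Q̇_C/Ẇ = 284.0/222.0 = 1.279.
In absolute terms T_C = 252.04 K and T_H = 303.71 K, so ΔT = 51.67 K.
COP_Carnot = T_C/ΔT = 252.04/51.67 = 4.878.
η_II = COP_actual/COP_Carnot = 1.279/4.878 = 0.2622.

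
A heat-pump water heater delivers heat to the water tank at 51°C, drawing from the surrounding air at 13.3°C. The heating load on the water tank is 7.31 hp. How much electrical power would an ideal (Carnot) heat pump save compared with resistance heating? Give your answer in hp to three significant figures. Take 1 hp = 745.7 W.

6.46 hp

In absolute terms T_C = 286.45 K and T_H = 324.15 K, so ΔT = 37.70 K.
COP_Carnot = T_H/ΔT = 324.15/37.70 = 8.598.
Resistance heating needs Ẇ_res = Q̇_H = 7.310 hp; the reversible heat pump needs only Ẇ_hp = Q̇_H/COP = 0.8502 hp.
Saving = 7.310 − 0.8502 = 6.460 hp.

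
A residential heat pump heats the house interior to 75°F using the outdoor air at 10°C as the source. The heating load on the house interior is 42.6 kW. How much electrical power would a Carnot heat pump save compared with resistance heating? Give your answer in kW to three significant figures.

40.6 kW

In absolute terms T_C = 283.15 K and T_H = 297.04 K, so ΔT = 13.89 K.
COP_Carnot = T_H/ΔT = 297.04/13.89 = 21.39.
Resistance heating needs Ẇ_res = Q̇_H = 42.60 kW; the reversible heat pump needs only Ẇ_hp = Q̇_H/COP = 1.992 kW.
Saving = 42.60 − 1.992 = 40.61 kW.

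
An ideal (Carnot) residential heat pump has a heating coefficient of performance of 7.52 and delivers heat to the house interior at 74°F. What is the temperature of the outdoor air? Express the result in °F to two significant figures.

3.0 °F

COP_HP = T_H/(T_H − T_C) gives T_H − T_C = T_H/COP.
With T_H = 296.48 K, T_C = 296.48 × (1 − 1/7.52) = 257.06 K.
Converting, 257.06 K = 3.03°F.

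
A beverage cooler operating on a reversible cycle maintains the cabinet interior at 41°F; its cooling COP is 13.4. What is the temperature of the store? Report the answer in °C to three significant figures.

25.8 °C

COP_R = T_C/(T_H − T_C) gives T_H − T_C = T_C/COP.
With T_C = 278.15 K, T_H = 278.15 × (1 + 1/13.4) = 298.91 K.
Converting, 298.91 K = 25.76°C.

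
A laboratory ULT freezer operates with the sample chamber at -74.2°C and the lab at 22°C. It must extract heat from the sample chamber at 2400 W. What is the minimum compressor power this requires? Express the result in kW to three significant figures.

1.16 kW

In absolute terms T_C = 198.95 K and T_H = 295.15 K, so ΔT = 96.20 K.
COP_Carnot = T_C/ΔT = 198.95/96.20 = 2.068.
Ẇ_min = Q̇/COP_Carnot = 2400/2.068 = 1160 W = 1.160 kW.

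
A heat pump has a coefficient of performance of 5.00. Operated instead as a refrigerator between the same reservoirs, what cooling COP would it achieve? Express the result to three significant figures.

Since Q_H = Q_C + W for any cycle, COP_R = Q_C/W = Q_H/W − 1.
COP_R = 5.00 − 1 = 4.00.

4.00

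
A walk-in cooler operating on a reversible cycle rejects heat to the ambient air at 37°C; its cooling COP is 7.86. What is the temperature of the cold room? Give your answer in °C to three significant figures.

1.99 °C

For a Carnot refrigerator COP_R = T_C/(T_H − T_C), so T_C = COP·T_H/(1 + COP).
With T_H = 310.15 K, T_C = 7.86 × 310.15/8.860 = 275.14 K.
Converting, 275.14 K = 1.99°C.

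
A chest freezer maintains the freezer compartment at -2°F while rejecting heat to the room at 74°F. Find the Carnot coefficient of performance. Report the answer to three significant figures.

6.02

In absolute terms T_C = 254.26 K and T_H = 296.48 K, so ΔT = 42.22 K.
For a reversible cycle, COP_Carnot = T_C/ΔT = 254.26/42.22 = 6.022.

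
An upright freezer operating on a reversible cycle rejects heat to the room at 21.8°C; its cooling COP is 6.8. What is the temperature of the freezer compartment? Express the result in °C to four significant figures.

For a Carnot refrigerator COP_R = T_C/(T_H − T_C), so T_C = COP·T_H/(1 + COP).
With T_H = 294.95 K, T_C = 6.8 × 294.95/7.800 = 257.14 K.
Converting, 257.14 K = -16.01°C.

-16.01 °C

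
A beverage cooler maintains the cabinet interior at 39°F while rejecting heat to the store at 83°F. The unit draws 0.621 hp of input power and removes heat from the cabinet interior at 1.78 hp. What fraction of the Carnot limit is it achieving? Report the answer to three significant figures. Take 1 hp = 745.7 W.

COP_actual = Q̇_C/Ẇ = 1.780/0.6210 = 2.866.
In absolute terms T_C = 277.04 K and T_H = 301.48 K, so ΔT = 24.44 K.
COP_Carnot = T_C/ΔT = 277.04/24.44 = 11.33.
η_II = COP_actual/COP_Carnot = 2.866/11.33 = 0.2529.

0.253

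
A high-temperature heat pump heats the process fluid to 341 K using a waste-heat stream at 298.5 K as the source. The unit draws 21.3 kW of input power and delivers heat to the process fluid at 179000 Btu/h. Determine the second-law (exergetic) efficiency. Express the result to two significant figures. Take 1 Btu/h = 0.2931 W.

Converting, Q̇_H = 179000 Btu/h = 52.46 kW, so COP_actual = Q̇_H/Ẇ = 52.46/21.30 = 2.463.
The reservoir spacing is ΔT = 341 − 298.5 = 42.50 K.
COP_Carnot = T_H/ΔT = 341.00/42.50 = 8.024.
η_II = COP_actual/COP_Carnot = 2.463/8.024 = 0.3070.

0.31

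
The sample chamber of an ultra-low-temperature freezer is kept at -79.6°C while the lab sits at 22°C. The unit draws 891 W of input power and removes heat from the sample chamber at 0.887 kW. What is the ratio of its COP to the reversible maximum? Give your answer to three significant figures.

Converting, Q̇_C = 0.8870 kW = 887.0 W, so COP_actual = Q̇_C/Ẇ = 887.0/891.0 = 0.9955.
In absolute terms T_C = 193.55 K and T_H = 295.15 K, so ΔT = 101.6 K.
COP_Carnot = T_C/ΔT = 193.55/101.6 = 1.905.
η_II = COP_actual/COP_Carnot = 0.9955/1.905 = 0.5226.

0.523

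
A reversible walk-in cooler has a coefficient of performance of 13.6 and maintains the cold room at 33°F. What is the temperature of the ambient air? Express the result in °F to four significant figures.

COP_R = T_C/(T_H − T_C) gives T_H − T_C = T_C/COP.
With T_C = 273.71 K, T_H = 273.71 × (1 + 1/13.6) = 293.83 K.
Converting, 293.83 K = 69.23°F.

69.23 °F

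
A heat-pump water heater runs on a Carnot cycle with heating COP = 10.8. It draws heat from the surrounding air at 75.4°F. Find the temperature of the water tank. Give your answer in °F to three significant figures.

COP_HP = T_H/(T_H − T_C) rearranges to T_H = COP·T_C/(COP − 1).
With T_C = 297.26 K, T_H = 10.8 × 297.26/9.800 = 327.59 K.
Converting, 327.59 K = 130.00°F.

130 °F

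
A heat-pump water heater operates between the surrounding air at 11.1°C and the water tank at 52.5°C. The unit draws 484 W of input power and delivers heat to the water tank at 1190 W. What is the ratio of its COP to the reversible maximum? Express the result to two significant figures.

COP_actual = Q̇_H/Ẇ = 1190/484.0 = 2.459.
In absolute terms T_C = 284.25 K and T_H = 325.65 K, so ΔT = 41.40 K.
COP_Carnot = T_H/ΔT = 325.65/41.40 = 7.866.
η_II = COP_actual/COP_Carnot = 2.459/7.866 = 0.3126.

0.31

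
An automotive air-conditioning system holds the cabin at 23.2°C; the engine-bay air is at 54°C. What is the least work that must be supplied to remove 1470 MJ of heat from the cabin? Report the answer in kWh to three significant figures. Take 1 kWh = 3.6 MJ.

42.4 kWh

In absolute terms T_C = 296.35 K and T_H = 327.15 K, so ΔT = 30.80 K.
The reversible limit is COP_R = T_C/ΔT = 9.622, so W_min = Q_C/COP = Q_C·ΔT/T_C.
W_min = 1470 × 30.80/296.35 = 152.8 MJ = 42.44 kWh.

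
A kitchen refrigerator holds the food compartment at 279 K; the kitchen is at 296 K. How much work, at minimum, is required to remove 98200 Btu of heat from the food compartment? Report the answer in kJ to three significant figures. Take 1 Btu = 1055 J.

The reservoir spacing is ΔT = 296 − 279 = 17.00 K.
The reversible limit is COP_R = T_C/ΔT = 16.41, so W_min = Q_C/COP = Q_C·ΔT/T_C.
W_min = 98200 × 17.00/279.00 = 5984 Btu = 6313 kJ.

6310 kJ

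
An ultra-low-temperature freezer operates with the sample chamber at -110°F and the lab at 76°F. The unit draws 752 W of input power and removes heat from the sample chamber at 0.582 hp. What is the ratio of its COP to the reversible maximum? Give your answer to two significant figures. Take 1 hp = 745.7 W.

Converting, Q̇_C = 0.5820 hp = 434.0 W, so COP_actual = Q̇_C/Ẇ = 434.0/752.0 = 0.5771.
In absolute terms T_C = 194.26 K and T_H = 297.59 K, so ΔT = 103.3 K.
COP_Carnot = T_C/ΔT = 194.26/103.3 = 1.880.
η_II = COP_actual/COP_Carnot = 0.5771/1.880 = 0.3070.

0.31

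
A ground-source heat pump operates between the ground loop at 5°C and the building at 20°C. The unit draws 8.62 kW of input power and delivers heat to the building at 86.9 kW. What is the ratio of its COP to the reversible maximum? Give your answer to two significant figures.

0.52

COP_actual = Q̇_H/Ẇ = 86.90/8.620 = 10.08.
In absolute terms T_C = 278.15 K and T_H = 293.15 K, so ΔT = 15.00 K.
COP_Carnot = T_H/ΔT = 293.15/15.00 = 19.54.
η_II = COP_actual/COP_Carnot = 10.08/19.54 = 0.5158.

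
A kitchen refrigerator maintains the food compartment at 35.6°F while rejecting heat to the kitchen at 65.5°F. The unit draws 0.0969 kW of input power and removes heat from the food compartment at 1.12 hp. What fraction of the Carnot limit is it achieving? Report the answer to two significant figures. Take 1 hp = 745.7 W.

Converting, Q̇_C = 1.120 hp = 0.8352 kW, so COP_actual = Q̇_C/Ẇ = 0.8352/0.09690 = 8.619.
In absolute terms T_C = 275.15 K and T_H = 291.76 K, so ΔT = 16.61 K.
COP_Carnot = T_C/ΔT = 275.15/16.61 = 16.56.
η_II = COP_actual/COP_Carnot = 8.619/16.56 = 0.5203.

0.52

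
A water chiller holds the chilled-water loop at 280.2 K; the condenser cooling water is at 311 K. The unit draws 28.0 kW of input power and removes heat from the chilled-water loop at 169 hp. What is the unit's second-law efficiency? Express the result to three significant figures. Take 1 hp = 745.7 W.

0.495

Converting, Q̇_C = 169.0 hp = 126.0 kW, so COP_actual = Q̇_C/Ẇ = 126.0/28.00 = 4.501.
The reservoir spacing is ΔT = 311 − 280.2 = 30.80 K.
COP_Carnot = T_C/ΔT = 280.20/30.80 = 9.097.
η_II = COP_actual/COP_Carnot = 4.501/9.097 = 0.4947.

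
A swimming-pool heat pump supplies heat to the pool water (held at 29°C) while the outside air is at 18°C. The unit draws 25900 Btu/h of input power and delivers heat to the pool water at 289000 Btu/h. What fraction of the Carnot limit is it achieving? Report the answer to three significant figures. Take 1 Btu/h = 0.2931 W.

COP_actual = Q̇_H/Ẇ = 289000/25900 = 11.16.
In absolute terms T_C = 291.15 K and T_H = 302.15 K, so ΔT = 11.00 K.
COP_Carnot = T_H/ΔT = 302.15/11.00 = 27.47.
η_II = COP_actual/COP_Carnot = 11.16/27.47 = 0.4062.

0.406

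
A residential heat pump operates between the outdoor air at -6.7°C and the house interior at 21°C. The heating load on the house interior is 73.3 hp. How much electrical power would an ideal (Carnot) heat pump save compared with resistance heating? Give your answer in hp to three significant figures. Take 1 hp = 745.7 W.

In absolute terms T_C = 266.45 K and T_H = 294.15 K, so ΔT = 27.70 K.
COP_Carnot = T_H/ΔT = 294.15/27.70 = 10.62.
Resistance heating needs Ẇ_res = Q̇_H = 73.30 hp; the reversible heat pump needs only Ẇ_hp = Q̇_H/COP = 6.903 hp.
Saving = 73.30 − 6.903 = 66.40 hp.

66.4 hp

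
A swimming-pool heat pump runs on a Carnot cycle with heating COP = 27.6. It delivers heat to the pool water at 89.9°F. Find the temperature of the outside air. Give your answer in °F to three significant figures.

COP_HP = T_H/(T_H − T_C) gives T_H − T_C = T_H/COP.
With T_H = 305.32 K, T_C = 305.32 × (1 − 1/27.6) = 294.25 K.
Converting, 294.25 K = 69.99°F.

70.0 °F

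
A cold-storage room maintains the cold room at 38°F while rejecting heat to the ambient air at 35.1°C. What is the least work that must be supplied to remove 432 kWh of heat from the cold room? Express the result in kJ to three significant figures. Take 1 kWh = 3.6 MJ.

In absolute terms T_C = 276.48 K and T_H = 308.25 K, so ΔT = 31.77 K.
The reversible limit is COP_R = T_C/ΔT = 8.704, so W_min = Q_C/COP = Q_C·ΔT/T_C.
W_min = 432.0 × 31.77/276.48 = 49.63 kWh = 178700 kJ.

179000 kJ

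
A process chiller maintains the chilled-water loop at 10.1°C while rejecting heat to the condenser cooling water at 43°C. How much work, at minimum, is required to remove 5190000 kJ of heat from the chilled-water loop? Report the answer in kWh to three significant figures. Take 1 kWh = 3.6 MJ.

167 kWh

In absolute terms T_C = 283.25 K and T_H = 316.15 K, so ΔT = 32.90 K.
The reversible limit is COP_R = T_C/ΔT = 8.609, so W_min = Q_C/COP = Q_C·ΔT/T_C.
W_min = 5190000 × 32.90/283.25 = 602800 kJ = 167.5 kWh.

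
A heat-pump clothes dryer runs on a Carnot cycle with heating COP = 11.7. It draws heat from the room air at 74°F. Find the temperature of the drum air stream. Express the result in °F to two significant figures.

120 °F

COP_HP = T_H/(T_H − T_C) rearranges to T_H = COP·T_C/(COP − 1).
With T_C = 296.48 K, T_H = 11.7 × 296.48/10.70 = 324.19 K.
Converting, 324.19 K = 123.88°F.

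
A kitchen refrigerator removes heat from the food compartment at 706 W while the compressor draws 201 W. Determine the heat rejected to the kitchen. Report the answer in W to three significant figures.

907 W

For a cyclic device the first law requires Q̇_H = Q̇_C + Ẇ.
Q̇_H = Q̇_C + Ẇ = 907.0 W.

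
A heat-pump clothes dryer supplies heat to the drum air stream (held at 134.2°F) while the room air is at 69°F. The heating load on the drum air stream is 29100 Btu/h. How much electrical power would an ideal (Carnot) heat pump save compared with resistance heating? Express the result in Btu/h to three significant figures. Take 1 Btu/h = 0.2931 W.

In absolute terms T_C = 293.71 K and T_H = 329.93 K, so ΔT = 36.22 K.
COP_Carnot = T_H/ΔT = 329.93/36.22 = 9.108.
Resistance heating needs Ẇ_res = Q̇_H = 29100 Btu/h; the reversible heat pump needs only Ẇ_hp = Q̇_H/COP = 3195 Btu/h.
Saving = 29100 − 3195 = 25910 Btu/h.

25900 Btu/h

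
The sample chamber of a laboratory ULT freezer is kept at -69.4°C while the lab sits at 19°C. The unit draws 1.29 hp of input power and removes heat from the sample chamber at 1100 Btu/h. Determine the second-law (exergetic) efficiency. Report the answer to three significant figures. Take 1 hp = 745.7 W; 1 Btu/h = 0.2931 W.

0.145

Converting, Q̇_C = 1100 Btu/h = 0.4324 hp, so COP_actual = Q̇_C/Ẇ = 0.4324/1.290 = 0.3352.
In absolute terms T_C = 203.75 K and T_H = 292.15 K, so ΔT = 88.40 K.
COP_Carnot = T_C/ΔT = 203.75/88.40 = 2.305.
η_II = COP_actual/COP_Carnot = 0.3352/2.305 = 0.1454.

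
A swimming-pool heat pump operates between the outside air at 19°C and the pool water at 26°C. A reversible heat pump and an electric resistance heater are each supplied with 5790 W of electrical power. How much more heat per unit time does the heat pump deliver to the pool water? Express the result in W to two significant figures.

In absolute terms T_C = 292.15 K and T_H = 299.15 K, so ΔT = 7.000 K.
COP_Carnot = T_H/ΔT = 299.15/7.000 = 42.74.
The heat pump delivers Q̇_H = COP × Ẇ = 247400 W; the resistance heater delivers Ẇ = 5790 W.
Extra = (COP − 1)·Ẇ = 241600 W.

240000 W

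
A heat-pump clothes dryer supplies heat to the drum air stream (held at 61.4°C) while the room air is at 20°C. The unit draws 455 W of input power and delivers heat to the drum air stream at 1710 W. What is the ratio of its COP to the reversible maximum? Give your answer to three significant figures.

COP_actual = Q̇_H/Ẇ = 1710/455.0 = 3.758.
In absolute terms T_C = 293.15 K and T_H = 334.55 K, so ΔT = 41.40 K.
COP_Carnot = T_H/ΔT = 334.55/41.40 = 8.081.
η_II = COP_actual/COP_Carnot = 3.758/8.081 = 0.4651.

0.465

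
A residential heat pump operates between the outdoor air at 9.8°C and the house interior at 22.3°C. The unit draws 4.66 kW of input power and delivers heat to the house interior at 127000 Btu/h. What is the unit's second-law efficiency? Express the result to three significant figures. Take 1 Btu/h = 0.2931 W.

0.338

Converting, Q̇_H = 127000 Btu/h = 37.22 kW, so COP_actual = Q̇_H/Ẇ = 37.22/4.660 = 7.988.
In absolute terms T_C = 282.95 K and T_H = 295.45 K, so ΔT = 12.50 K.
COP_Carnot = T_H/ΔT = 295.45/12.50 = 23.64.
η_II = COP_actual/COP_Carnot = 7.988/23.64 = 0.3380.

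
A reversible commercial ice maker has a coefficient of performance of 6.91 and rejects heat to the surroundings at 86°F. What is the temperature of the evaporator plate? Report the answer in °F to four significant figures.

For a Carnot refrigerator COP_R = T_C/(T_H − T_C), so T_C = COP·T_H/(1 + COP).
With T_H = 303.15 K, T_C = 6.91 × 303.15/7.910 = 264.83 K.
Converting, 264.83 K = 17.02°F.

17.02 °F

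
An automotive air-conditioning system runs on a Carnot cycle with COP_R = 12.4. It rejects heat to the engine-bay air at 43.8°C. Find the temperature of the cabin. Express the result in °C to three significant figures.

For a Carnot refrigerator COP_R = T_C/(T_H − T_C), so T_C = COP·T_H/(1 + COP).
With T_H = 316.95 K, T_C = 12.4 × 316.95/13.40 = 293.30 K.
Converting, 293.30 K = 20.15°C.

20.1 °C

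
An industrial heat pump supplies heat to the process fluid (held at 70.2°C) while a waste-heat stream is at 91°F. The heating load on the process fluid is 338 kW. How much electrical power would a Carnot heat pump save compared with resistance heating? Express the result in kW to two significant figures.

In absolute terms T_C = 305.93 K and T_H = 343.35 K, so ΔT = 37.42 K.
COP_Carnot = T_H/ΔT = 343.35/37.42 = 9.175.
Resistance heating needs Ẇ_res = Q̇_H = 338.0 kW; the reversible heat pump needs only Ẇ_hp = Q̇_H/COP = 36.84 kW.
Saving = 338.0 − 36.84 = 301.2 kW.

300 kW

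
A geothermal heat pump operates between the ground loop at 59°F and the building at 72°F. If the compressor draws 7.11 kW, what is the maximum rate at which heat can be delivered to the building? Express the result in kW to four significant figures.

290.8 kW

In absolute terms T_C = 288.15 K and T_H = 295.37 K, so ΔT = 7.222 K.
COP_Carnot = T_H/ΔT = 295.37/7.222 = 40.90.
Q̇_max = COP_Carnot × Ẇ = 40.90 × 7.110 kW = 290.8 kW.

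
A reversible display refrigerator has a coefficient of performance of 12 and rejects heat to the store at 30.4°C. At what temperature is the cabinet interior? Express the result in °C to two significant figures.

7.1 °C

For a Carnot refrigerator COP_R = T_C/(T_H − T_C), so T_C = COP·T_H/(1 + COP).
With T_H = 303.55 K, T_C = 12 × 303.55/13.00 = 280.20 K.
Converting, 280.20 K = 7.05°C.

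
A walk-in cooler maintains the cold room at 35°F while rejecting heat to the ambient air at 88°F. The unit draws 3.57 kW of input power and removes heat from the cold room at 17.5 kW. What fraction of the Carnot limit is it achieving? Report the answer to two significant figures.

0.53

COP_actual = Q̇_C/Ẇ = 17.50/3.570 = 4.902.
In absolute terms T_C = 274.82 K and T_H = 304.26 K, so ΔT = 29.44 K.
COP_Carnot = T_C/ΔT = 274.82/29.44 = 9.333.
η_II = COP_actual/COP_Carnot = 4.902/9.333 = 0.5252.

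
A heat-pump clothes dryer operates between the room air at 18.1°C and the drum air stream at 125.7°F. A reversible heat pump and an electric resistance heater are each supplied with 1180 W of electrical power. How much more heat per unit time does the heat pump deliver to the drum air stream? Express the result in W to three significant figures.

10100 W

In absolute terms T_C = 291.25 K and T_H = 325.21 K, so ΔT = 33.96 K.
COP_Carnot = T_H/ΔT = 325.21/33.96 = 9.577.
The heat pump delivers Q̇_H = COP × Ẇ = 11300 W; the resistance heater delivers Ẇ = 1180 W.
Extra = (COP − 1)·Ẇ = 10120 W.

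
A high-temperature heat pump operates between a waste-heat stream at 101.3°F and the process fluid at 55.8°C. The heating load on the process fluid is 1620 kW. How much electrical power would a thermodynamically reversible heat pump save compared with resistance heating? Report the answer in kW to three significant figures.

In absolute terms T_C = 311.65 K and T_H = 328.95 K, so ΔT = 17.30 K.
COP_Carnot = T_H/ΔT = 328.95/17.30 = 19.01.
Resistance heating needs Ẇ_res = Q̇_H = 1620 kW; the reversible heat pump needs only Ẇ_hp = Q̇_H/COP = 85.20 kW.
Saving = 1620 − 85.20 = 1535 kW.

1530 kW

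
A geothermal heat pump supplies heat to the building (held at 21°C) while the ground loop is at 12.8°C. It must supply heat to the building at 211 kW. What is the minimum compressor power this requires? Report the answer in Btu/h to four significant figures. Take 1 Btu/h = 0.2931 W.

20070 Btu/h

In absolute terms T_C = 285.95 K and T_H = 294.15 K, so ΔT = 8.200 K.
COP_Carnot = T_H/ΔT = 294.15/8.200 = 35.87.
Ẇ_min = Q̇/COP_Carnot = 211.0/35.87 = 5.882 kW = 20070 Btu/h.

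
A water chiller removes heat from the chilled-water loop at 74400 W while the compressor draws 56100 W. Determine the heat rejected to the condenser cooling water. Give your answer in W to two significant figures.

For a cyclic device the first law requires Q̇_H = Q̇_C + Ẇ.
Q̇_H = Q̇_C + Ẇ = 130500 W.

130000 W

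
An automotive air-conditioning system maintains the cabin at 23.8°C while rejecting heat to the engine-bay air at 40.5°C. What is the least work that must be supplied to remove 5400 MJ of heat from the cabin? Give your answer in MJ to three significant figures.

In absolute terms T_C = 296.95 K and T_H = 313.65 K, so ΔT = 16.70 K.
The reversible limit is COP_R = T_C/ΔT = 17.78, so W_min = Q_C/COP = Q_C·ΔT/T_C.
W_min = 5400 × 16.70/296.95 = 303.7 MJ.

304 MJ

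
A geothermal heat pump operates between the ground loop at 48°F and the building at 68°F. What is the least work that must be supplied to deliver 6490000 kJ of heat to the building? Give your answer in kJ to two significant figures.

In absolute terms T_C = 282.04 K and T_H = 293.15 K, so ΔT = 11.11 K.
The reversible limit is COP_HP = T_H/ΔT = 26.38, so W_min = Q_H/COP = Q_H·ΔT/T_H.
W_min = 6490000 × 11.11/293.15 = 246000 kJ.

250000 kJ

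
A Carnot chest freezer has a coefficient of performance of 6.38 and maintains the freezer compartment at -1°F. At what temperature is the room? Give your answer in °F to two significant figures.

COP_R = T_C/(T_H − T_C) gives T_H − T_C = T_C/COP.
With T_C = 254.82 K, T_H = 254.82 × (1 + 1/6.38) = 294.76 K.
Converting, 294.76 K = 70.89°F.

71 °F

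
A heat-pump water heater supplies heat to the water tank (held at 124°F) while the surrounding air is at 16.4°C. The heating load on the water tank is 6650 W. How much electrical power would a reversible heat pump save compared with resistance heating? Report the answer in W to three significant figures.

5940 W

In absolute terms T_C = 289.55 K and T_H = 324.26 K, so ΔT = 34.71 K.
COP_Carnot = T_H/ΔT = 324.26/34.71 = 9.342.
Resistance heating needs Ẇ_res = Q̇_H = 6650 W; the reversible heat pump needs only Ẇ_hp = Q̇_H/COP = 711.9 W.
Saving = 6650 − 711.9 = 5938 W.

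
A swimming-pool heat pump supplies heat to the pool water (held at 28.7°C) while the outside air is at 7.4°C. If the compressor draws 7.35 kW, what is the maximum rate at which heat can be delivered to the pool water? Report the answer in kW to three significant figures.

104 kW

In absolute terms T_C = 280.55 K and T_H = 301.85 K, so ΔT = 21.30 K.
COP_Carnot = T_H/ΔT = 301.85/21.30 = 14.17.
Q̇_max = COP_Carnot × Ẇ = 14.17 × 7.350 kW = 104.2 kW.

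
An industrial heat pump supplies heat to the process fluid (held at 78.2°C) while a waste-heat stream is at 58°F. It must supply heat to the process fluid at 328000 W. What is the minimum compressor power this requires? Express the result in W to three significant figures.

In absolute terms T_C = 287.59 K and T_H = 351.35 K, so ΔT = 63.76 K.
COP_Carnot = T_H/ΔT = 351.35/63.76 = 5.511.
Ẇ_min = Q̇/COP_Carnot = 328000/5.511 = 59520 W.

59500 W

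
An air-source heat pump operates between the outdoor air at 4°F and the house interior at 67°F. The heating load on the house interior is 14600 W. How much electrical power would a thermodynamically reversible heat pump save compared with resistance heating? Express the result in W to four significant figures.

In absolute terms T_C = 257.59 K and T_H = 292.59 K, so ΔT = 35.00 K.
COP_Carnot = T_H/ΔT = 292.59/35.00 = 8.360.
Resistance heating needs Ẇ_res = Q̇_H = 14600 W; the reversible heat pump needs only Ẇ_hp = Q̇_H/COP = 1746 W.
Saving = 14600 − 1746 = 12850 W.

12850 W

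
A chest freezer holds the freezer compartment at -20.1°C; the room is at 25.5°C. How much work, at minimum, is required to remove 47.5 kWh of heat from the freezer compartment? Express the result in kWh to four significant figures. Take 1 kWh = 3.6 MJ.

8.560 kWh

In absolute terms T_C = 253.05 K and T_H = 298.65 K, so ΔT = 45.60 K.
The reversible limit is COP_R = T_C/ΔT = 5.549, so W_min = Q_C/COP = Q_C·ΔT/T_C.
W_min = 47.50 × 45.60/253.05 = 8.560 kWh.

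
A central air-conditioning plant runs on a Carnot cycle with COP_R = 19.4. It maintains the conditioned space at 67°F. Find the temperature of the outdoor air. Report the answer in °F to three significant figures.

COP_R = T_C/(T_H − T_C) gives T_H − T_C = T_C/COP.
With T_C = 292.59 K, T_H = 292.59 × (1 + 1/19.4) = 307.68 K.
Converting, 307.68 K = 94.15°F.

94.1 °F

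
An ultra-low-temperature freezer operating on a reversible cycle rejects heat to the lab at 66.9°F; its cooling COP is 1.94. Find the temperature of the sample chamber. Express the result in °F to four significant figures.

For a Carnot refrigerator COP_R = T_C/(T_H − T_C), so T_C = COP·T_H/(1 + COP).
With T_H = 292.54 K, T_C = 1.94 × 292.54/2.940 = 193.04 K.
Converting, 193.04 K = -112.21°F.

-112.2 °F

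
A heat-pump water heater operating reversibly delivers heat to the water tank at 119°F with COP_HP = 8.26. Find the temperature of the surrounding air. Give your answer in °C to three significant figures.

COP_HP = T_H/(T_H − T_C) gives T_H − T_C = T_H/COP.
With T_H = 321.48 K, T_C = 321.48 × (1 − 1/8.26) = 282.56 K.
Converting, 282.56 K = 9.41°C.

9.41 °C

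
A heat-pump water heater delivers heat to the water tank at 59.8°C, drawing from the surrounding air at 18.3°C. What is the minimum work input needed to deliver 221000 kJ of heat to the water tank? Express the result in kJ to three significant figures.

27500 kJ

In absolute terms T_C = 291.45 K and T_H = 332.95 K, so ΔT = 41.50 K.
The reversible limit is COP_HP = T_H/ΔT = 8.023, so W_min = Q_H/COP = Q_H·ΔT/T_H.
W_min = 221000 × 41.50/332.95 = 27550 kJ.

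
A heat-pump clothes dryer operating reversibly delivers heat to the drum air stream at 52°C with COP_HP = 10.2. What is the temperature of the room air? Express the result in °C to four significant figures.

20.12 °C

COP_HP = T_H/(T_H − T_C) gives T_H − T_C = T_H/COP.
With T_H = 325.15 K, T_C = 325.15 × (1 − 1/10.2) = 293.27 K.
Converting, 293.27 K = 20.12°C.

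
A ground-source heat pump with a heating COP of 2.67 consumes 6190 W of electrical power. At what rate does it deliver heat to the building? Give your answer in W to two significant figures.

Q̇_H = COP_HP × Ẇ = 2.67 × 6190 = 16530 W.

17000 W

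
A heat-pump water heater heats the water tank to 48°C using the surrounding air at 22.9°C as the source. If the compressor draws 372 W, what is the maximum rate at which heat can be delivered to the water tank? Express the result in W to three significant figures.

4760 W

In absolute terms T_C = 296.05 K and T_H = 321.15 K, so ΔT = 25.10 K.
COP_Carnot = T_H/ΔT = 321.15/25.10 = 12.79.
Q̇_max = COP_Carnot × Ẇ = 12.79 × 372.0 W = 4760 W.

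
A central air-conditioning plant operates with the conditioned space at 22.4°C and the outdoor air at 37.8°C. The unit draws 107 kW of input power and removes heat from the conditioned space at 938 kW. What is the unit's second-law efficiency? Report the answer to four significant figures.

COP_actual = Q̇_C/Ẇ = 938.0/107.0 = 8.766.
In absolute terms T_C = 295.55 K and T_H = 310.95 K, so ΔT = 15.40 K.
COP_Carnot = T_C/ΔT = 295.55/15.40 = 19.19.
η_II = COP_actual/COP_Carnot = 8.766/19.19 = 0.4568.

0.4568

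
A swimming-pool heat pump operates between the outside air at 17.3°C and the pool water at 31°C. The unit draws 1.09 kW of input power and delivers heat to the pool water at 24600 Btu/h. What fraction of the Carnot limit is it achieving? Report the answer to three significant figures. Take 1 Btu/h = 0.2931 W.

0.298

Converting, Q̇_H = 24600 Btu/h = 7.210 kW, so COP_actual = Q̇_H/Ẇ = 7.210/1.090 = 6.615.
In absolute terms T_C = 290.45 K and T_H = 304.15 K, so ΔT = 13.70 K.
COP_Carnot = T_H/ΔT = 304.15/13.70 = 22.20.
η_II = COP_actual/COP_Carnot = 6.615/22.20 = 0.2980.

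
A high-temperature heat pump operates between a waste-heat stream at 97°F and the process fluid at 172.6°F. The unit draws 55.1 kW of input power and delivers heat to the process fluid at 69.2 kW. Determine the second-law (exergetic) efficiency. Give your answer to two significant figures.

0.15

COP_actual = Q̇_H/Ẇ = 69.20/55.10 = 1.256.
In absolute terms T_C = 309.26 K and T_H = 351.26 K, so ΔT = 42.00 K.
COP_Carnot = T_H/ΔT = 351.26/42.00 = 8.363.
η_II = COP_actual/COP_Carnot = 1.256/8.363 = 0.1502.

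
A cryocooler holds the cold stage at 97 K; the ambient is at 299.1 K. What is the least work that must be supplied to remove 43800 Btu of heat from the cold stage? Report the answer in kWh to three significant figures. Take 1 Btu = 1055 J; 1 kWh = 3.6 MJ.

26.7 kWh

The reservoir spacing is ΔT = 299.1 − 97 = 202.1 K.
The reversible limit is COP_R = T_C/ΔT = 0.4800, so W_min = Q_C/COP = Q_C·ΔT/T_C.
W_min = 43800 × 202.1/97.00 = 91260 Btu = 26.74 kWh.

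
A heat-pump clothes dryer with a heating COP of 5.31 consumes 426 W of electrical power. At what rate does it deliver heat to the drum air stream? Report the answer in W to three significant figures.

Q̇_H = COP_HP × Ẇ = 5.31 × 426.0 = 2262 W.

2260 W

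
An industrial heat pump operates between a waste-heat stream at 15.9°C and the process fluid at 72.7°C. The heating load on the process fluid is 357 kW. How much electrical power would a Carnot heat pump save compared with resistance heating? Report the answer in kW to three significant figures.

In absolute terms T_C = 289.05 K and T_H = 345.85 K, so ΔT = 56.80 K.
COP_Carnot = T_H/ΔT = 345.85/56.80 = 6.089.
Resistance heating needs Ẇ_res = Q̇_H = 357.0 kW; the reversible heat pump needs only Ẇ_hp = Q̇_H/COP = 58.63 kW.
Saving = 357.0 − 58.63 = 298.4 kW.

298 kW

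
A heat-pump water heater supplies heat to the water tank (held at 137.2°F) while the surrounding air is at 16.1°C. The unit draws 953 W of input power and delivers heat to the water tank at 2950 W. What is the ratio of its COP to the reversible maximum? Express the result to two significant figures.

COP_actual = Q̇_H/Ẇ = 2950/953.0 = 3.095.
In absolute terms T_C = 289.25 K and T_H = 331.59 K, so ΔT = 42.34 K.
COP_Carnot = T_H/ΔT = 331.59/42.34 = 7.831.
η_II = COP_actual/COP_Carnot = 3.095/7.831 = 0.3953.

0.40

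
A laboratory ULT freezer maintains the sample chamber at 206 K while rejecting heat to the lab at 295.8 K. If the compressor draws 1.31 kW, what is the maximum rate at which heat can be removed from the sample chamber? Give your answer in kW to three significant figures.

The reservoir spacing is ΔT = 295.8 − 206 = 89.80 K.
COP_Carnot = T_C/ΔT = 206.00/89.80 = 2.294.
Q̇_max = COP_Carnot × Ẇ = 2.294 × 1.310 kW = 3.005 kW.

3.01 kW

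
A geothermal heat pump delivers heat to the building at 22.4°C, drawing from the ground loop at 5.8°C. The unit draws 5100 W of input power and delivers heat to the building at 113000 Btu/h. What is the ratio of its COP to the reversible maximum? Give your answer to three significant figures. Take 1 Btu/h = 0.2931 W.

0.365

Converting, Q̇_H = 113000 Btu/h = 33120 W, so COP_actual = Q̇_H/Ẇ = 33120/5100 = 6.494.
In absolute terms T_C = 278.95 K and T_H = 295.55 K, so ΔT = 16.60 K.
COP_Carnot = T_H/ΔT = 295.55/16.60 = 17.80.
η_II = COP_actual/COP_Carnot = 6.494/17.80 = 0.3648.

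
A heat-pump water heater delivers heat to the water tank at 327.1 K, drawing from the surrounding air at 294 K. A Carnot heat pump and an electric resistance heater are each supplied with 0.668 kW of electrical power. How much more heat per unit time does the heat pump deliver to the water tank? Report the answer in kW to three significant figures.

The reservoir spacing is ΔT = 327.1 − 294 = 33.10 K.
COP_Carnot = T_H/ΔT = 327.10/33.10 = 9.882.
The heat pump delivers Q̇_H = COP × Ẇ = 6.601 kW; the resistance heater delivers Ẇ = 0.6680 kW.
Extra = (COP − 1)·Ẇ = 5.933 kW.

5.93 kW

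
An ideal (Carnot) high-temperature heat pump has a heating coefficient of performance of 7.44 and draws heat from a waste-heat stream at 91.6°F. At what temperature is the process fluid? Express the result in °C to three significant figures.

80.7 °C

COP_HP = T_H/(T_H − T_C) rearranges to T_H = COP·T_C/(COP − 1).
With T_C = 306.26 K, T_H = 7.44 × 306.26/6.440 = 353.82 K.
Converting, 353.82 K = 80.67°C.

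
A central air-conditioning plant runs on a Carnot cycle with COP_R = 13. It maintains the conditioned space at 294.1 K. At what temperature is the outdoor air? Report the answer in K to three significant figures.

COP_R = T_C/(T_H − T_C) gives T_H − T_C = T_C/COP.
With T_C = 294.10 K, T_H = 294.10 × (1 + 1/13) = 316.72 K.

317 K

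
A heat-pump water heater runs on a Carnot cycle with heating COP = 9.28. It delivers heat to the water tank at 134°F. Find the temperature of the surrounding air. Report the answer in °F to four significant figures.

70.03 °F

COP_HP = T_H/(T_H − T_C) gives T_H − T_C = T_H/COP.
With T_H = 329.82 K, T_C = 329.82 × (1 − 1/9.28) = 294.28 K.
Converting, 294.28 K = 70.03°F.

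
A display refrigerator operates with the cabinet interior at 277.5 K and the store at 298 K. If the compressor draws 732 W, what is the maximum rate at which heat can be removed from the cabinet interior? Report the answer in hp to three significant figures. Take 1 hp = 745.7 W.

13.3 hp

The reservoir spacing is ΔT = 298 − 277.5 = 20.50 K.
COP_Carnot = T_C/ΔT = 277.50/20.50 = 13.54.
Q̇_max = COP_Carnot × Ẇ = 13.54 × 732.0 W = 9909 W = 13.29 hp.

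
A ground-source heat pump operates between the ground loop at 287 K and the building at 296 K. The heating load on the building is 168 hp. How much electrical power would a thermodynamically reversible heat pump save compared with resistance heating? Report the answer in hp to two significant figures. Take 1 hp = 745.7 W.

The reservoir spacing is ΔT = 296 − 287 = 9.000 K.
COP_Carnot = T_H/ΔT = 296.00/9.000 = 32.89.
Resistance heating needs Ẇ_res = Q̇_H = 168.0 hp; the reversible heat pump needs only Ẇ_hp = Q̇_H/COP = 5.108 hp.
Saving = 168.0 − 5.108 = 162.9 hp.

160 hp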